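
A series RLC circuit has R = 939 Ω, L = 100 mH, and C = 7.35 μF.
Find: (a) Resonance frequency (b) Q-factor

Step 1 — Resonance condition Im(Z)=0 gives ω₀ = 1/√(LC).
Step 2 — ω₀ = 1/√(0.1·7.35e-06) = 1166 rad/s.
Step 3 — f₀ = ω₀/(2π) = 185.6 Hz.
Step 4 — Series Q: Q = ω₀L/R = 1166·0.1/939 = 0.1242.

(a) f₀ = 185.6 Hz  (b) Q = 0.1242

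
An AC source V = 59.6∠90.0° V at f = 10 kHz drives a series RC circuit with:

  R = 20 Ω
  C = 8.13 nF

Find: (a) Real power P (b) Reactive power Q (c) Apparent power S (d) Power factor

Step 1 — Angular frequency: ω = 2π·f = 2π·1e+04 = 6.283e+04 rad/s.
Step 2 — Component impedances:
  R: Z = R = 20 Ω
  C: Z = 1/(jωC) = -j/(ω·C) = 0 - j1958 Ω
Step 3 — Series combination: Z_total = R + C = 20 - j1958 Ω = 1958∠-89.4° Ω.
Step 4 — Source phasor: V = 59.6∠90.0° V = 0 + j59.6 V.
Step 5 — Current: I = V / Z = -0.03044 + j0.000311 A = 0.03044∠179.4° A.
Step 6 — Complex power: S = V·I* = 0.01854 - j1.814 VA.
Step 7 — Real power: P = Re(S) = 0.01854 W.
Step 8 — Reactive power: Q = Im(S) = -1.814 VAR.
Step 9 — Apparent power: |S| = 1.814 VA.
Step 10 — Power factor: PF = P/|S| = 0.01022 (leading).

(a) P = 0.01854 W  (b) Q = -1.814 VAR  (c) S = 1.814 VA  (d) PF = 0.01022 (leading)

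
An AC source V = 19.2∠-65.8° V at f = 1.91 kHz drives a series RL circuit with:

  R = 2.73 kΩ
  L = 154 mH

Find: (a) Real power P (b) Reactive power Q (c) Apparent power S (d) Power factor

Step 1 — Angular frequency: ω = 2π·f = 2π·1910 = 1.2e+04 rad/s.
Step 2 — Component impedances:
  R: Z = R = 2730 Ω
  L: Z = jωL = j·1.2e+04·0.154 = 0 + j1848 Ω
Step 3 — Series combination: Z_total = R + L = 2730 + j1848 Ω = 3297∠34.1° Ω.
Step 4 — Source phasor: V = 19.2∠-65.8° V = 7.871 - j17.51 V.
Step 5 — Current: I = V / Z = -0.001001 - j0.005737 A = 0.005824∠-99.9° A.
Step 6 — Complex power: S = V·I* = 0.0926 + j0.06269 VA.
Step 7 — Real power: P = Re(S) = 0.0926 W.
Step 8 — Reactive power: Q = Im(S) = 0.06269 VAR.
Step 9 — Apparent power: |S| = 0.1118 VA.
Step 10 — Power factor: PF = P/|S| = 0.8281 (lagging).

(a) P = 0.0926 W  (b) Q = 0.06269 VAR  (c) S = 0.1118 VA  (d) PF = 0.8281 (lagging)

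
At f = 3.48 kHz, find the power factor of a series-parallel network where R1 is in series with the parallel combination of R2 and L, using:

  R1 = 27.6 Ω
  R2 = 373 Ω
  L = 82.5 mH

Step 1 — Angular frequency: ω = 2π·f = 2π·3480 = 2.187e+04 rad/s.
Step 2 — Component impedances:
  R1: Z = R = 27.6 Ω
  R2: Z = R = 373 Ω
  L: Z = jωL = j·2.187e+04·0.0825 = 0 + j1804 Ω
Step 3 — Parallel branch: R2 || L = 1/(1/R2 + 1/L) = 357.7 + j73.96 Ω.
Step 4 — Series with R1: Z_total = R1 + (R2 || L) = 385.3 + j73.96 Ω = 392.3∠10.9° Ω.
Step 5 — Power factor: PF = cos(φ) = Re(Z)/|Z| = 385.31/392.34 = 0.9821.
Step 6 — Type: Im(Z) = 73.96 ⇒ lagging (phase φ = 10.9°).

PF = 0.9821 (lagging, φ = 10.9°)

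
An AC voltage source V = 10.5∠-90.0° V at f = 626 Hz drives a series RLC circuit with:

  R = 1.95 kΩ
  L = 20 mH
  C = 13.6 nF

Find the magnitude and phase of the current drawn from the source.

Step 1 — Angular frequency: ω = 2π·f = 2π·626 = 3933 rad/s.
Step 2 — Component impedances:
  R: Z = R = 1950 Ω
  L: Z = jωL = j·3933·0.02 = 0 + j78.67 Ω
  C: Z = 1/(jωC) = -j/(ω·C) = 0 - j1.869e+04 Ω
Step 3 — Series combination: Z_total = R + L + C = 1950 - j1.862e+04 Ω = 1.872e+04∠-84.0° Ω.
Step 4 — Source phasor: V = 10.5∠-90.0° V = 0 - j10.5 V.
Step 5 — Ohm's law: I = V / Z_total = (0 - j10.5) / (1950 - j1.862e+04) = 0.0005579 - j5.844e-05 A.
Step 6 — Convert to polar: |I| = 0.000561 A, ∠I = -6.0°.

I = 0.000561∠-6.0° A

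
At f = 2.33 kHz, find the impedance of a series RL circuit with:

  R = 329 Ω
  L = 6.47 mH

Step 1 — Angular frequency: ω = 2π·f = 2π·2330 = 1.464e+04 rad/s.
Step 2 — Component impedances:
  R: Z = R = 329 Ω
  L: Z = jωL = j·1.464e+04·0.00647 = 0 + j94.72 Ω
Step 3 — Series combination: Z_total = R + L = 329 + j94.72 Ω = 342.4∠16.1° Ω.

Z = 329 + j94.72 Ω = 342.4∠16.1° Ω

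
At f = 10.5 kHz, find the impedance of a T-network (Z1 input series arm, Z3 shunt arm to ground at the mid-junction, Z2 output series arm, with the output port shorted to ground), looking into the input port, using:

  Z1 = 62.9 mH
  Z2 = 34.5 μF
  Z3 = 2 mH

Step 1 — Angular frequency: ω = 2π·f = 2π·1.05e+04 = 6.597e+04 rad/s.
Step 2 — Component impedances:
  Z1: Z = jωL = j·6.597e+04·0.0629 = 0 + j4150 Ω
  Z2: Z = 1/(jωC) = -j/(ω·C) = 0 - j0.4394 Ω
  Z3: Z = jωL = j·6.597e+04·0.002 = 0 + j131.9 Ω
Step 3 — With the output port shorted to ground, the output series arm Z2 runs from the junction to ground; the shunt arm Z3 also runs from the junction to ground. They appear in parallel: Z3 || Z2 = 0 - j0.4408 Ω.
Step 4 — Series with input arm Z1: Z_in = Z1 + (Z3 || Z2) = 0 + j4149 Ω = 4149∠90.0° Ω.

Z = 0 + j4149 Ω = 4149∠90.0° Ω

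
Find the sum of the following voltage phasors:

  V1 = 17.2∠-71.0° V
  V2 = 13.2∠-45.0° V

Step 1 — Convert each phasor to rectangular form:
  V1 = 17.2·(cos(-71.0°) + j·sin(-71.0°)) = 5.6 - j16.26 V
  V2 = 13.2·(cos(-45.0°) + j·sin(-45.0°)) = 9.334 - j9.334 V
Step 2 — Sum components: V_total = 14.93 - j25.6 V.
Step 3 — Convert to polar: |V_total| = 29.63 V, ∠V_total = -59.7°.

V_total = 29.63∠-59.7° V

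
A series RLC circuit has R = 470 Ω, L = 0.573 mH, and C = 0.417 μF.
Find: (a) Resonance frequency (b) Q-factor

Step 1 — Resonance condition Im(Z)=0 gives ω₀ = 1/√(LC).
Step 2 — ω₀ = 1/√(0.000573·4.17e-07) = 6.469e+04 rad/s.
Step 3 — f₀ = ω₀/(2π) = 1.03e+04 Hz.
Step 4 — Series Q: Q = ω₀L/R = 6.469e+04·0.000573/470 = 0.07887.

(a) f₀ = 1.03e+04 Hz  (b) Q = 0.07887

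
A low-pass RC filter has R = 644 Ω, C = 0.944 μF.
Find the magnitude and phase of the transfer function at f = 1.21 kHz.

Step 1 — Angular frequency: ω = 2π·1210 = 7603 rad/s.
Step 2 — Transfer function: H(jω) = 1/(1 + jωRC).
Step 3 — Denominator: 1 + jωRC = 1 + j·7603·644·9.44e-07 = 1 + j4.622.
Step 4 — H = 0.04472 - j0.2067.
Step 5 — Magnitude: |H| = 0.2115 (-13.5 dB); phase: φ = -77.8°.

|H| = 0.2115 (-13.5 dB), φ = -77.8°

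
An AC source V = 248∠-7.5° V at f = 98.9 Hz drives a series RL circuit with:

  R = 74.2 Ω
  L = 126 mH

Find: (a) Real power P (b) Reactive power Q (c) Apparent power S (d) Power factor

Step 1 — Angular frequency: ω = 2π·f = 2π·98.9 = 621.4 rad/s.
Step 2 — Component impedances:
  R: Z = R = 74.2 Ω
  L: Z = jωL = j·621.4·0.126 = 0 + j78.3 Ω
Step 3 — Series combination: Z_total = R + L = 74.2 + j78.3 Ω = 107.9∠46.5° Ω.
Step 4 — Source phasor: V = 248∠-7.5° V = 245.9 - j32.37 V.
Step 5 — Current: I = V / Z = 1.35 - j1.861 A = 2.299∠-54.0° A.
Step 6 — Complex power: S = V·I* = 392.2 + j413.8 VA.
Step 7 — Real power: P = Re(S) = 392.2 W.
Step 8 — Reactive power: Q = Im(S) = 413.8 VAR.
Step 9 — Apparent power: |S| = 570.2 VA.
Step 10 — Power factor: PF = P/|S| = 0.6879 (lagging).

(a) P = 392.2 W  (b) Q = 413.8 VAR  (c) S = 570.2 VA  (d) PF = 0.6879 (lagging)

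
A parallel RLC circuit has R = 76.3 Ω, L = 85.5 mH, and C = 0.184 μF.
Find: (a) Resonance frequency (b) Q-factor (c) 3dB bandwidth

Step 1 — Resonance: ω₀ = 1/√(LC) = 1/√(0.0855·1.84e-07) = 7973 rad/s.
Step 2 — f₀ = ω₀/(2π) = 1269 Hz.
Step 3 — Parallel Q: Q = R/(ω₀L) = 76.3/(7973·0.0855) = 0.1119.
Step 4 — Bandwidth: Δω = ω₀/Q = 7.123e+04 rad/s; BW = Δω/(2π) = 1.134e+04 Hz.

(a) f₀ = 1269 Hz  (b) Q = 0.1119  (c) BW = 1.134e+04 Hz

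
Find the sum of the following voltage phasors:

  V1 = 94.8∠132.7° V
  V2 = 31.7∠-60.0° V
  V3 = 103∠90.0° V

Step 1 — Convert each phasor to rectangular form:
  V1 = 94.8·(cos(132.7°) + j·sin(132.7°)) = -64.29 + j69.67 V
  V2 = 31.7·(cos(-60.0°) + j·sin(-60.0°)) = 15.85 - j27.45 V
  V3 = 103·(cos(90.0°) + j·sin(90.0°)) = 0 + j103 V
Step 2 — Sum components: V_total = -48.44 + j145.2 V.
Step 3 — Convert to polar: |V_total| = 153.1 V, ∠V_total = 108.4°.

V_total = 153.1∠108.4° V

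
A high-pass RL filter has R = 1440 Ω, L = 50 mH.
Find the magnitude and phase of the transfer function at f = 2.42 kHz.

Step 1 — Angular frequency: ω = 2π·2420 = 1.521e+04 rad/s.
Step 2 — Transfer function: H(jω) = jωL/(R + jωL).
Step 3 — Numerator jωL = j·760.3; denominator R + jωL = 1440 + j760.3.
Step 4 — H = 0.218 + j0.4129.
Step 5 — Magnitude: |H| = 0.4669 (-6.6 dB); phase: φ = 62.2°.

|H| = 0.4669 (-6.6 dB), φ = 62.2°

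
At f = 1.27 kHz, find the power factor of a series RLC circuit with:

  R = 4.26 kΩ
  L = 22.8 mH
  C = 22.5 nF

Step 1 — Angular frequency: ω = 2π·f = 2π·1270 = 7980 rad/s.
Step 2 — Component impedances:
  R: Z = R = 4260 Ω
  L: Z = jωL = j·7980·0.0228 = 0 + j181.9 Ω
  C: Z = 1/(jωC) = -j/(ω·C) = 0 - j5570 Ω
Step 3 — Series combination: Z_total = R + L + C = 4260 - j5388 Ω = 6868∠-51.7° Ω.
Step 4 — Power factor: PF = cos(φ) = Re(Z)/|Z| = 4260/6868.5 = 0.6202.
Step 5 — Type: Im(Z) = -5388 ⇒ leading (phase φ = -51.7°).

PF = 0.6202 (leading, φ = -51.7°)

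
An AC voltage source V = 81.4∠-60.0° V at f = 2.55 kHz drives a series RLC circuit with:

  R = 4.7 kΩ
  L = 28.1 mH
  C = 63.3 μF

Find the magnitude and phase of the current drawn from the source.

Step 1 — Angular frequency: ω = 2π·f = 2π·2550 = 1.602e+04 rad/s.
Step 2 — Component impedances:
  R: Z = R = 4700 Ω
  L: Z = jωL = j·1.602e+04·0.0281 = 0 + j450.2 Ω
  C: Z = 1/(jωC) = -j/(ω·C) = 0 - j0.986 Ω
Step 3 — Series combination: Z_total = R + L + C = 4700 + j449.2 Ω = 4721∠5.5° Ω.
Step 4 — Source phasor: V = 81.4∠-60.0° V = 40.7 - j70.49 V.
Step 5 — Ohm's law: I = V / Z_total = (40.7 - j70.49) / (4700 + j449.2) = 0.007161 - j0.01568 A.
Step 6 — Convert to polar: |I| = 0.01724 A, ∠I = -65.5°.

I = 0.01724∠-65.5° A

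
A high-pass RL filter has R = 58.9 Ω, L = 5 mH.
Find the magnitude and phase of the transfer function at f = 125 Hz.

Step 1 — Angular frequency: ω = 2π·125 = 785.4 rad/s.
Step 2 — Transfer function: H(jω) = jωL/(R + jωL).
Step 3 — Numerator jωL = j·3.927; denominator R + jωL = 58.9 + j3.927.
Step 4 — H = 0.004426 + j0.06638.
Step 5 — Magnitude: |H| = 0.06652 (-23.5 dB); phase: φ = 86.2°.

|H| = 0.06652 (-23.5 dB), φ = 86.2°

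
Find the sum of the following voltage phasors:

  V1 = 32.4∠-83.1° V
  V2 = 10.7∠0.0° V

Step 1 — Convert each phasor to rectangular form:
  V1 = 32.4·(cos(-83.1°) + j·sin(-83.1°)) = 3.892 - j32.17 V
  V2 = 10.7·(cos(0.0°) + j·sin(0.0°)) = 10.7 V
Step 2 — Sum components: V_total = 14.59 - j32.17 V.
Step 3 — Convert to polar: |V_total| = 35.32 V, ∠V_total = -65.6°.

V_total = 35.32∠-65.6° V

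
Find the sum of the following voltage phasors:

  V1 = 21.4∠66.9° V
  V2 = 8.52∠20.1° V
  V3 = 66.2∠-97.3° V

Step 1 — Convert each phasor to rectangular form:
  V1 = 21.4·(cos(66.9°) + j·sin(66.9°)) = 8.396 + j19.68 V
  V2 = 8.52·(cos(20.1°) + j·sin(20.1°)) = 8.001 + j2.928 V
  V3 = 66.2·(cos(-97.3°) + j·sin(-97.3°)) = -8.412 - j65.66 V
Step 2 — Sum components: V_total = 7.985 - j43.05 V.
Step 3 — Convert to polar: |V_total| = 43.79 V, ∠V_total = -79.5°.

V_total = 43.79∠-79.5° V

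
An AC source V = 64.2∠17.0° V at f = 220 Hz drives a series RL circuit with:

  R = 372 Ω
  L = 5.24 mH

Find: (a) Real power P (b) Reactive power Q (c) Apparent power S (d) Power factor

Step 1 — Angular frequency: ω = 2π·f = 2π·220 = 1382 rad/s.
Step 2 — Component impedances:
  R: Z = R = 372 Ω
  L: Z = jωL = j·1382·0.00524 = 0 + j7.243 Ω
Step 3 — Series combination: Z_total = R + L = 372 + j7.243 Ω = 372.1∠1.1° Ω.
Step 4 — Source phasor: V = 64.2∠17.0° V = 61.39 + j18.77 V.
Step 5 — Current: I = V / Z = 0.166 + j0.04723 A = 0.1725∠15.9° A.
Step 6 — Complex power: S = V·I* = 11.08 + j0.2157 VA.
Step 7 — Real power: P = Re(S) = 11.08 W.
Step 8 — Reactive power: Q = Im(S) = 0.2157 VAR.
Step 9 — Apparent power: |S| = 11.08 VA.
Step 10 — Power factor: PF = P/|S| = 0.9998 (lagging).

(a) P = 11.08 W  (b) Q = 0.2157 VAR  (c) S = 11.08 VA  (d) PF = 0.9998 (lagging)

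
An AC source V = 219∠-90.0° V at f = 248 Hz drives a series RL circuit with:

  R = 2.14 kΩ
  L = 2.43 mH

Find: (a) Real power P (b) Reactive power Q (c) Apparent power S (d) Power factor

Step 1 — Angular frequency: ω = 2π·f = 2π·248 = 1558 rad/s.
Step 2 — Component impedances:
  R: Z = R = 2140 Ω
  L: Z = jωL = j·1558·0.00243 = 0 + j3.786 Ω
Step 3 — Series combination: Z_total = R + L = 2140 + j3.786 Ω = 2140∠0.1° Ω.
Step 4 — Source phasor: V = 219∠-90.0° V = 0 - j219 V.
Step 5 — Current: I = V / Z = -0.0001811 - j0.1023 A = 0.1023∠-90.1° A.
Step 6 — Complex power: S = V·I* = 22.41 + j0.03965 VA.
Step 7 — Real power: P = Re(S) = 22.41 W.
Step 8 — Reactive power: Q = Im(S) = 0.03965 VAR.
Step 9 — Apparent power: |S| = 22.41 VA.
Step 10 — Power factor: PF = P/|S| = 1 (lagging).

(a) P = 22.41 W  (b) Q = 0.03965 VAR  (c) S = 22.41 VA  (d) PF = 1 (lagging)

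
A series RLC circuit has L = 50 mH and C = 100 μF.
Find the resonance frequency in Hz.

Step 1 — Resonance condition Im(Z)=0 gives ω₀ = 1/√(LC).
Step 2 — ω₀ = 1/√(0.05·0.0001) = 447.2 rad/s.
Step 3 — f₀ = ω₀/(2π) = 71.18 Hz.

f₀ = 71.18 Hz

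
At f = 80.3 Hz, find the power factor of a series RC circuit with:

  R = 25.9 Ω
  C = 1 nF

Step 1 — Angular frequency: ω = 2π·f = 2π·80.3 = 504.5 rad/s.
Step 2 — Component impedances:
  R: Z = R = 25.9 Ω
  C: Z = 1/(jωC) = -j/(ω·C) = 0 - j1.982e+06 Ω
Step 3 — Series combination: Z_total = R + C = 25.9 - j1.982e+06 Ω = 1.982e+06∠-90.0° Ω.
Step 4 — Power factor: PF = cos(φ) = Re(Z)/|Z| = 25.9/1.982e+06 = 1.307e-05.
Step 5 — Type: Im(Z) = -1.982e+06 ⇒ leading (phase φ = -90.0°).

PF = 1.307e-05 (leading, φ = -90.0°)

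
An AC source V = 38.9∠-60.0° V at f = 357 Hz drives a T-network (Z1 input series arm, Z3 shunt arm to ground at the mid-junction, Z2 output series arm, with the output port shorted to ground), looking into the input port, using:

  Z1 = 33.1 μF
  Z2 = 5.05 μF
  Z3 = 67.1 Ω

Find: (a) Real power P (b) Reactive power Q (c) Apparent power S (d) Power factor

Step 1 — Angular frequency: ω = 2π·f = 2π·357 = 2243 rad/s.
Step 2 — Component impedances:
  Z1: Z = 1/(jωC) = -j/(ω·C) = 0 - j13.47 Ω
  Z2: Z = 1/(jωC) = -j/(ω·C) = 0 - j88.28 Ω
  Z3: Z = R = 67.1 Ω
Step 3 — With the output port shorted to ground, the output series arm Z2 runs from the junction to ground; the shunt arm Z3 also runs from the junction to ground. They appear in parallel: Z3 || Z2 = 42.53 - j32.33 Ω.
Step 4 — Series with input arm Z1: Z_in = Z1 + (Z3 || Z2) = 42.53 - j45.79 Ω = 62.5∠-47.1° Ω.
Step 5 — Source phasor: V = 38.9∠-60.0° V = 19.45 - j33.69 V.
Step 6 — Current: I = V / Z = 0.6068 - j0.1388 A = 0.6224∠-12.9° A.
Step 7 — Complex power: S = V·I* = 16.48 - j17.74 VA.
Step 8 — Real power: P = Re(S) = 16.48 W.
Step 9 — Reactive power: Q = Im(S) = -17.74 VAR.
Step 10 — Apparent power: |S| = 24.21 VA.
Step 11 — Power factor: PF = P/|S| = 0.6805 (leading).

(a) P = 16.48 W  (b) Q = -17.74 VAR  (c) S = 24.21 VA  (d) PF = 0.6805 (leading)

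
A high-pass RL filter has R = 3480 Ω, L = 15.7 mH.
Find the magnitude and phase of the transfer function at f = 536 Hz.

Step 1 — Angular frequency: ω = 2π·536 = 3368 rad/s.
Step 2 — Transfer function: H(jω) = jωL/(R + jωL).
Step 3 — Numerator jωL = j·52.87; denominator R + jωL = 3480 + j52.87.
Step 4 — H = 0.0002308 + j0.01519.
Step 5 — Magnitude: |H| = 0.01519 (-36.4 dB); phase: φ = 89.1°.

|H| = 0.01519 (-36.4 dB), φ = 89.1°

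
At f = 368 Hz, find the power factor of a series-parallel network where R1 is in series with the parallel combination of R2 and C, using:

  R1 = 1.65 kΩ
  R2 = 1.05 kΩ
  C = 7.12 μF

Step 1 — Angular frequency: ω = 2π·f = 2π·368 = 2312 rad/s.
Step 2 — Component impedances:
  R1: Z = R = 1650 Ω
  R2: Z = R = 1050 Ω
  C: Z = 1/(jωC) = -j/(ω·C) = 0 - j60.74 Ω
Step 3 — Parallel branch: R2 || C = 1/(1/R2 + 1/C) = 3.502 - j60.54 Ω.
Step 4 — Series with R1: Z_total = R1 + (R2 || C) = 1654 - j60.54 Ω = 1655∠-2.1° Ω.
Step 5 — Power factor: PF = cos(φ) = Re(Z)/|Z| = 1653.5/1654.6 = 0.9993.
Step 6 — Type: Im(Z) = -60.54 ⇒ leading (phase φ = -2.1°).

PF = 0.9993 (leading, φ = -2.1°)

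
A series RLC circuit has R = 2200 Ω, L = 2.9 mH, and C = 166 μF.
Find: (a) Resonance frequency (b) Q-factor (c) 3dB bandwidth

Step 1 — Resonance: ω₀ = 1/√(LC) = 1/√(0.0029·0.000166) = 1441 rad/s.
Step 2 — f₀ = ω₀/(2π) = 229.4 Hz.
Step 3 — Series Q: Q = ω₀L/R = 1441·0.0029/2200 = 0.0019.
Step 4 — Bandwidth: Δω = ω₀/Q = 7.586e+05 rad/s; BW = Δω/(2π) = 1.207e+05 Hz.

(a) f₀ = 229.4 Hz  (b) Q = 0.0019  (c) BW = 1.207e+05 Hz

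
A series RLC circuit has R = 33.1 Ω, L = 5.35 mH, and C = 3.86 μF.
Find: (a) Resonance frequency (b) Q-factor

Step 1 — Resonance condition Im(Z)=0 gives ω₀ = 1/√(LC).
Step 2 — ω₀ = 1/√(0.00535·3.86e-06) = 6959 rad/s.
Step 3 — f₀ = ω₀/(2π) = 1108 Hz.
Step 4 — Series Q: Q = ω₀L/R = 6959·0.00535/33.1 = 1.125.

(a) f₀ = 1108 Hz  (b) Q = 1.125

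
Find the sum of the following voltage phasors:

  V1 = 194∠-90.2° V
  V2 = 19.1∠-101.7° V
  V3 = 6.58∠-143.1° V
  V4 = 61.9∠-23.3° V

Step 1 — Convert each phasor to rectangular form:
  V1 = 194·(cos(-90.2°) + j·sin(-90.2°)) = -0.6772 - j194 V
  V2 = 19.1·(cos(-101.7°) + j·sin(-101.7°)) = -3.873 - j18.7 V
  V3 = 6.58·(cos(-143.1°) + j·sin(-143.1°)) = -5.262 - j3.951 V
  V4 = 61.9·(cos(-23.3°) + j·sin(-23.3°)) = 56.85 - j24.48 V
Step 2 — Sum components: V_total = 47.04 - j241.1 V.
Step 3 — Convert to polar: |V_total| = 245.7 V, ∠V_total = -79.0°.

V_total = 245.7∠-79.0° V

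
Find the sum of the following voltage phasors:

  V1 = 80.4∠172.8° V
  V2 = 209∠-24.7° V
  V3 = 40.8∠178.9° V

Step 1 — Convert each phasor to rectangular form:
  V1 = 80.4·(cos(172.8°) + j·sin(172.8°)) = -79.77 + j10.08 V
  V2 = 209·(cos(-24.7°) + j·sin(-24.7°)) = 189.9 - j87.33 V
  V3 = 40.8·(cos(178.9°) + j·sin(178.9°)) = -40.79 + j0.7833 V
Step 2 — Sum components: V_total = 69.32 - j76.47 V.
Step 3 — Convert to polar: |V_total| = 103.2 V, ∠V_total = -47.8°.

V_total = 103.2∠-47.8° V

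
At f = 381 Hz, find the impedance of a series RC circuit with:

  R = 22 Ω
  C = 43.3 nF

Step 1 — Angular frequency: ω = 2π·f = 2π·381 = 2394 rad/s.
Step 2 — Component impedances:
  R: Z = R = 22 Ω
  C: Z = 1/(jωC) = -j/(ω·C) = 0 - j9647 Ω
Step 3 — Series combination: Z_total = R + C = 22 - j9647 Ω = 9647∠-89.9° Ω.

Z = 22 - j9647 Ω = 9647∠-89.9° Ω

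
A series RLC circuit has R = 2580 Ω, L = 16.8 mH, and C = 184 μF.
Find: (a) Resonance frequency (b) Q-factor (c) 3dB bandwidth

Step 1 — Resonance: ω₀ = 1/√(LC) = 1/√(0.0168·0.000184) = 568.8 rad/s.
Step 2 — f₀ = ω₀/(2π) = 90.52 Hz.
Step 3 — Series Q: Q = ω₀L/R = 568.8·0.0168/2580 = 0.003704.
Step 4 — Bandwidth: Δω = ω₀/Q = 1.536e+05 rad/s; BW = Δω/(2π) = 2.444e+04 Hz.

(a) f₀ = 90.52 Hz  (b) Q = 0.003704  (c) BW = 2.444e+04 Hz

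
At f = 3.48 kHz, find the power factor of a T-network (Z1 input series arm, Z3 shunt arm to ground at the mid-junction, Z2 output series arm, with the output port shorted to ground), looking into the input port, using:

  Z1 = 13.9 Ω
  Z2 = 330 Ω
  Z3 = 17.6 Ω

Step 1 — Angular frequency: ω = 2π·f = 2π·3480 = 2.187e+04 rad/s.
Step 2 — Component impedances:
  Z1: Z = R = 13.9 Ω
  Z2: Z = R = 330 Ω
  Z3: Z = R = 17.6 Ω
Step 3 — With the output port shorted to ground, the output series arm Z2 runs from the junction to ground; the shunt arm Z3 also runs from the junction to ground. They appear in parallel: Z3 || Z2 = 16.71 Ω.
Step 4 — Series with input arm Z1: Z_in = Z1 + (Z3 || Z2) = 30.61 Ω = 30.61∠0.0° Ω.
Step 5 — Power factor: PF = cos(φ) = Re(Z)/|Z| = 30.61/30.61 = 1.
Step 6 — Type: Im(Z) = 0 ⇒ unity (phase φ = 0.0°).

PF = 1 (unity, φ = 0.0°)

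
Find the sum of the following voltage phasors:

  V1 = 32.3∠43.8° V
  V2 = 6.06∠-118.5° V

Step 1 — Convert each phasor to rectangular form:
  V1 = 32.3·(cos(43.8°) + j·sin(43.8°)) = 23.31 + j22.36 V
  V2 = 6.06·(cos(-118.5°) + j·sin(-118.5°)) = -2.892 - j5.326 V
Step 2 — Sum components: V_total = 20.42 + j17.03 V.
Step 3 — Convert to polar: |V_total| = 26.59 V, ∠V_total = 39.8°.

V_total = 26.59∠39.8° V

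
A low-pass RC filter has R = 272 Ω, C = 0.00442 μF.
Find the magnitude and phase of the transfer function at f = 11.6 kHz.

Step 1 — Angular frequency: ω = 2π·1.16e+04 = 7.288e+04 rad/s.
Step 2 — Transfer function: H(jω) = 1/(1 + jωRC).
Step 3 — Denominator: 1 + jωRC = 1 + j·7.288e+04·272·4.42e-09 = 1 + j0.08763.
Step 4 — H = 0.9924 - j0.08696.
Step 5 — Magnitude: |H| = 0.9962 (-0.0 dB); phase: φ = -5.0°.

|H| = 0.9962 (-0.0 dB), φ = -5.0°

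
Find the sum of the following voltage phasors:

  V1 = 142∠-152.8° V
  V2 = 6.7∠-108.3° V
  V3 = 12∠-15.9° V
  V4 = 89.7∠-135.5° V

Step 1 — Convert each phasor to rectangular form:
  V1 = 142·(cos(-152.8°) + j·sin(-152.8°)) = -126.3 - j64.91 V
  V2 = 6.7·(cos(-108.3°) + j·sin(-108.3°)) = -2.104 - j6.361 V
  V3 = 12·(cos(-15.9°) + j·sin(-15.9°)) = 11.54 - j3.288 V
  V4 = 89.7·(cos(-135.5°) + j·sin(-135.5°)) = -63.98 - j62.87 V
Step 2 — Sum components: V_total = -180.8 - j137.4 V.
Step 3 — Convert to polar: |V_total| = 227.1 V, ∠V_total = -142.8°.

V_total = 227.1∠-142.8° V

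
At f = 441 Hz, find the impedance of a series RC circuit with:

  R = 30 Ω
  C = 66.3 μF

Step 1 — Angular frequency: ω = 2π·f = 2π·441 = 2771 rad/s.
Step 2 — Component impedances:
  R: Z = R = 30 Ω
  C: Z = 1/(jωC) = -j/(ω·C) = 0 - j5.443 Ω
Step 3 — Series combination: Z_total = R + C = 30 - j5.443 Ω = 30.49∠-10.3° Ω.

Z = 30 - j5.443 Ω = 30.49∠-10.3° Ω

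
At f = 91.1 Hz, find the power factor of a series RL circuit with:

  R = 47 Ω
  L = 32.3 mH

Step 1 — Angular frequency: ω = 2π·f = 2π·91.1 = 572.4 rad/s.
Step 2 — Component impedances:
  R: Z = R = 47 Ω
  L: Z = jωL = j·572.4·0.0323 = 0 + j18.49 Ω
Step 3 — Series combination: Z_total = R + L = 47 + j18.49 Ω = 50.51∠21.5° Ω.
Step 4 — Power factor: PF = cos(φ) = Re(Z)/|Z| = 47/50.506 = 0.9306.
Step 5 — Type: Im(Z) = 18.49 ⇒ lagging (phase φ = 21.5°).

PF = 0.9306 (lagging, φ = 21.5°)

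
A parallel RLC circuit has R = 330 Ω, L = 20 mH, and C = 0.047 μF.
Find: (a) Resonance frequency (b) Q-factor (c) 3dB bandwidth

Step 1 — Resonance: ω₀ = 1/√(LC) = 1/√(0.02·4.7e-08) = 3.262e+04 rad/s.
Step 2 — f₀ = ω₀/(2π) = 5191 Hz.
Step 3 — Parallel Q: Q = R/(ω₀L) = 330/(3.262e+04·0.02) = 0.5059.
Step 4 — Bandwidth: Δω = ω₀/Q = 6.447e+04 rad/s; BW = Δω/(2π) = 1.026e+04 Hz.

(a) f₀ = 5191 Hz  (b) Q = 0.5059  (c) BW = 1.026e+04 Hz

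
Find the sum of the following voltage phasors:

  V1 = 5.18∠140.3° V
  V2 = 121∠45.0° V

Step 1 — Convert each phasor to rectangular form:
  V1 = 5.18·(cos(140.3°) + j·sin(140.3°)) = -3.985 + j3.309 V
  V2 = 121·(cos(45.0°) + j·sin(45.0°)) = 85.56 + j85.56 V
Step 2 — Sum components: V_total = 81.57 + j88.87 V.
Step 3 — Convert to polar: |V_total| = 120.6 V, ∠V_total = 47.5°.

V_total = 120.6∠47.5° V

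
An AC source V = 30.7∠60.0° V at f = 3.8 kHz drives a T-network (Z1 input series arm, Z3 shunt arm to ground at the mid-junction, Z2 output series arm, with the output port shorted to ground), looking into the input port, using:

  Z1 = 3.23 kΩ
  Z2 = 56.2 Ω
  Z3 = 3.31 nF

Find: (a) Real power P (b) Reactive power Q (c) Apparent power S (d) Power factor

Step 1 — Angular frequency: ω = 2π·f = 2π·3800 = 2.388e+04 rad/s.
Step 2 — Component impedances:
  Z1: Z = R = 3230 Ω
  Z2: Z = R = 56.2 Ω
  Z3: Z = 1/(jωC) = -j/(ω·C) = 0 - j1.265e+04 Ω
Step 3 — With the output port shorted to ground, the output series arm Z2 runs from the junction to ground; the shunt arm Z3 also runs from the junction to ground. They appear in parallel: Z3 || Z2 = 56.2 - j0.2496 Ω.
Step 4 — Series with input arm Z1: Z_in = Z1 + (Z3 || Z2) = 3286 - j0.2496 Ω = 3286∠-0.0° Ω.
Step 5 — Source phasor: V = 30.7∠60.0° V = 15.35 + j26.59 V.
Step 6 — Current: I = V / Z = 0.00467 + j0.008091 A = 0.009342∠60.0° A.
Step 7 — Complex power: S = V·I* = 0.2868 - j2.178e-05 VA.
Step 8 — Real power: P = Re(S) = 0.2868 W.
Step 9 — Reactive power: Q = Im(S) = -2.178e-05 VAR.
Step 10 — Apparent power: |S| = 0.2868 VA.
Step 11 — Power factor: PF = P/|S| = 1 (leading).

(a) P = 0.2868 W  (b) Q = -2.178e-05 VAR  (c) S = 0.2868 VA  (d) PF = 1 (leading)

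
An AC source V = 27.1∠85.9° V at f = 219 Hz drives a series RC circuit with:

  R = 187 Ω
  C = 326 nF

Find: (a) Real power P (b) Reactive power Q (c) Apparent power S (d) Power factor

Step 1 — Angular frequency: ω = 2π·f = 2π·219 = 1376 rad/s.
Step 2 — Component impedances:
  R: Z = R = 187 Ω
  C: Z = 1/(jωC) = -j/(ω·C) = 0 - j2229 Ω
Step 3 — Series combination: Z_total = R + C = 187 - j2229 Ω = 2237∠-85.2° Ω.
Step 4 — Source phasor: V = 27.1∠85.9° V = 1.938 + j27.03 V.
Step 5 — Current: I = V / Z = -0.01197 + j0.001873 A = 0.01211∠171.1° A.
Step 6 — Complex power: S = V·I* = 0.02744 - j0.3271 VA.
Step 7 — Real power: P = Re(S) = 0.02744 W.
Step 8 — Reactive power: Q = Im(S) = -0.3271 VAR.
Step 9 — Apparent power: |S| = 0.3283 VA.
Step 10 — Power factor: PF = P/|S| = 0.08359 (leading).

(a) P = 0.02744 W  (b) Q = -0.3271 VAR  (c) S = 0.3283 VA  (d) PF = 0.08359 (leading)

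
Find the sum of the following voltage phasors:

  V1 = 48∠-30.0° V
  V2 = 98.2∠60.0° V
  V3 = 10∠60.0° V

Step 1 — Convert each phasor to rectangular form:
  V1 = 48·(cos(-30.0°) + j·sin(-30.0°)) = 41.57 - j24 V
  V2 = 98.2·(cos(60.0°) + j·sin(60.0°)) = 49.1 + j85.04 V
  V3 = 10·(cos(60.0°) + j·sin(60.0°)) = 5 + j8.66 V
Step 2 — Sum components: V_total = 95.67 + j69.7 V.
Step 3 — Convert to polar: |V_total| = 118.4 V, ∠V_total = 36.1°.

V_total = 118.4∠36.1° V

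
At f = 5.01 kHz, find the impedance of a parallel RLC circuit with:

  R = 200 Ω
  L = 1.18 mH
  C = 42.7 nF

Step 1 — Angular frequency: ω = 2π·f = 2π·5010 = 3.148e+04 rad/s.
Step 2 — Component impedances:
  R: Z = R = 200 Ω
  L: Z = jωL = j·3.148e+04·0.00118 = 0 + j37.14 Ω
  C: Z = 1/(jωC) = -j/(ω·C) = 0 - j744 Ω
Step 3 — Parallel combination: 1/Z_total = 1/R + 1/L + 1/C; Z_total = 7.362 + j37.66 Ω = 38.37∠78.9° Ω.

Z = 7.362 + j37.66 Ω = 38.37∠78.9° Ω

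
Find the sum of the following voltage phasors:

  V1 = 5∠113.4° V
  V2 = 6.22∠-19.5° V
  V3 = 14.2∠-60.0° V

Step 1 — Convert each phasor to rectangular form:
  V1 = 5·(cos(113.4°) + j·sin(113.4°)) = -1.986 + j4.589 V
  V2 = 6.22·(cos(-19.5°) + j·sin(-19.5°)) = 5.863 - j2.076 V
  V3 = 14.2·(cos(-60.0°) + j·sin(-60.0°)) = 7.1 - j12.3 V
Step 2 — Sum components: V_total = 10.98 - j9.785 V.
Step 3 — Convert to polar: |V_total| = 14.71 V, ∠V_total = -41.7°.

V_total = 14.71∠-41.7° V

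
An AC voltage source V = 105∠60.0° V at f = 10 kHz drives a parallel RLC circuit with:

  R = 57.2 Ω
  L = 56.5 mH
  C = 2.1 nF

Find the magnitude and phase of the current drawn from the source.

Step 1 — Angular frequency: ω = 2π·f = 2π·1e+04 = 6.283e+04 rad/s.
Step 2 — Component impedances:
  R: Z = R = 57.2 Ω
  L: Z = jωL = j·6.283e+04·0.0565 = 0 + j3550 Ω
  C: Z = 1/(jωC) = -j/(ω·C) = 0 - j7579 Ω
Step 3 — Parallel combination: 1/Z_total = 1/R + 1/L + 1/C; Z_total = 57.2 + j0.4899 Ω = 57.2∠0.5° Ω.
Step 4 — Source phasor: V = 105∠60.0° V = 52.5 + j90.93 V.
Step 5 — Ohm's law: I = V / Z_total = (52.5 + j90.93) / (57.2 + j0.4899) = 0.9314 + j1.582 A.
Step 6 — Convert to polar: |I| = 1.836 A, ∠I = 59.5°.

I = 1.836∠59.5° A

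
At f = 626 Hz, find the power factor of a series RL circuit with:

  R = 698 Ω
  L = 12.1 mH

Step 1 — Angular frequency: ω = 2π·f = 2π·626 = 3933 rad/s.
Step 2 — Component impedances:
  R: Z = R = 698 Ω
  L: Z = jωL = j·3933·0.0121 = 0 + j47.59 Ω
Step 3 — Series combination: Z_total = R + L = 698 + j47.59 Ω = 699.6∠3.9° Ω.
Step 4 — Power factor: PF = cos(φ) = Re(Z)/|Z| = 698/699.6 = 0.9977.
Step 5 — Type: Im(Z) = 47.59 ⇒ lagging (phase φ = 3.9°).

PF = 0.9977 (lagging, φ = 3.9°)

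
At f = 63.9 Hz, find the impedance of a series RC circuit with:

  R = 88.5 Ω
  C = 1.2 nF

Step 1 — Angular frequency: ω = 2π·f = 2π·63.9 = 401.5 rad/s.
Step 2 — Component impedances:
  R: Z = R = 88.5 Ω
  C: Z = 1/(jωC) = -j/(ω·C) = 0 - j2.076e+06 Ω
Step 3 — Series combination: Z_total = R + C = 88.5 - j2.076e+06 Ω = 2.076e+06∠-90.0° Ω.

Z = 88.5 - j2.076e+06 Ω = 2.076e+06∠-90.0° Ω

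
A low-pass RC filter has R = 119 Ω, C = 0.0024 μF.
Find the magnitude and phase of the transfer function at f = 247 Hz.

Step 1 — Angular frequency: ω = 2π·247 = 1552 rad/s.
Step 2 — Transfer function: H(jω) = 1/(1 + jωRC).
Step 3 — Denominator: 1 + jωRC = 1 + j·1552·119·2.4e-09 = 1 + j0.0004432.
Step 4 — H = 1 - j0.0004432.
Step 5 — Magnitude: |H| = 1 (-0.0 dB); phase: φ = -0.0°.

|H| = 1 (-0.0 dB), φ = -0.0°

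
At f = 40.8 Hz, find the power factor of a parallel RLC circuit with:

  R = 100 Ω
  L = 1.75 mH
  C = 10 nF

Step 1 — Angular frequency: ω = 2π·f = 2π·40.8 = 256.4 rad/s.
Step 2 — Component impedances:
  R: Z = R = 100 Ω
  L: Z = jωL = j·256.4·0.00175 = 0 + j0.4486 Ω
  C: Z = 1/(jωC) = -j/(ω·C) = 0 - j3.901e+05 Ω
Step 3 — Parallel combination: 1/Z_total = 1/R + 1/L + 1/C; Z_total = 0.002013 + j0.4486 Ω = 0.4486∠89.7° Ω.
Step 4 — Power factor: PF = cos(φ) = Re(Z)/|Z| = 0.0020126/0.44862 = 0.004486.
Step 5 — Type: Im(Z) = 0.4486 ⇒ lagging (phase φ = 89.7°).

PF = 0.004486 (lagging, φ = 89.7°)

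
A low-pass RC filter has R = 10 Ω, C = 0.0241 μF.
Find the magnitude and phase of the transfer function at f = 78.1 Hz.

Step 1 — Angular frequency: ω = 2π·78.1 = 490.7 rad/s.
Step 2 — Transfer function: H(jω) = 1/(1 + jωRC).
Step 3 — Denominator: 1 + jωRC = 1 + j·490.7·10·2.41e-08 = 1 + j0.0001183.
Step 4 — H = 1 - j0.0001183.
Step 5 — Magnitude: |H| = 1 (-0.0 dB); phase: φ = -0.0°.

|H| = 1 (-0.0 dB), φ = -0.0°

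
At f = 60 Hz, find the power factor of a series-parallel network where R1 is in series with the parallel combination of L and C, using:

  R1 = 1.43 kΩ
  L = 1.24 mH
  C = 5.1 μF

Step 1 — Angular frequency: ω = 2π·f = 2π·60 = 377 rad/s.
Step 2 — Component impedances:
  R1: Z = R = 1430 Ω
  L: Z = jωL = j·377·0.00124 = 0 + j0.4675 Ω
  C: Z = 1/(jωC) = -j/(ω·C) = 0 - j520.1 Ω
Step 3 — Parallel branch: L || C = 1/(1/L + 1/C) = 0 + j0.4679 Ω.
Step 4 — Series with R1: Z_total = R1 + (L || C) = 1430 + j0.4679 Ω = 1430∠0.0° Ω.
Step 5 — Power factor: PF = cos(φ) = Re(Z)/|Z| = 1430/1430 = 1.
Step 6 — Type: Im(Z) = 0.4679 ⇒ lagging (phase φ = 0.0°).

PF = 1 (lagging, φ = 0.0°)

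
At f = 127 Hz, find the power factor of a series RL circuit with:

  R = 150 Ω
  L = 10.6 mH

Step 1 — Angular frequency: ω = 2π·f = 2π·127 = 798 rad/s.
Step 2 — Component impedances:
  R: Z = R = 150 Ω
  L: Z = jωL = j·798·0.0106 = 0 + j8.458 Ω
Step 3 — Series combination: Z_total = R + L = 150 + j8.458 Ω = 150.2∠3.2° Ω.
Step 4 — Power factor: PF = cos(φ) = Re(Z)/|Z| = 150/150.24 = 0.9984.
Step 5 — Type: Im(Z) = 8.458 ⇒ lagging (phase φ = 3.2°).

PF = 0.9984 (lagging, φ = 3.2°)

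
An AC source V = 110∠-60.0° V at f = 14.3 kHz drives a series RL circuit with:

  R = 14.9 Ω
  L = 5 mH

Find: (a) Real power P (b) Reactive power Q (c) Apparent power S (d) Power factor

Step 1 — Angular frequency: ω = 2π·f = 2π·1.43e+04 = 8.985e+04 rad/s.
Step 2 — Component impedances:
  R: Z = R = 14.9 Ω
  L: Z = jωL = j·8.985e+04·0.005 = 0 + j449.2 Ω
Step 3 — Series combination: Z_total = R + L = 14.9 + j449.2 Ω = 449.5∠88.1° Ω.
Step 4 — Source phasor: V = 110∠-60.0° V = 55 - j95.26 V.
Step 5 — Current: I = V / Z = -0.2078 - j0.1293 A = 0.2447∠-148.1° A.
Step 6 — Complex power: S = V·I* = 0.8923 + j26.9 VA.
Step 7 — Real power: P = Re(S) = 0.8923 W.
Step 8 — Reactive power: Q = Im(S) = 26.9 VAR.
Step 9 — Apparent power: |S| = 26.92 VA.
Step 10 — Power factor: PF = P/|S| = 0.03315 (lagging).

(a) P = 0.8923 W  (b) Q = 26.9 VAR  (c) S = 26.92 VA  (d) PF = 0.03315 (lagging)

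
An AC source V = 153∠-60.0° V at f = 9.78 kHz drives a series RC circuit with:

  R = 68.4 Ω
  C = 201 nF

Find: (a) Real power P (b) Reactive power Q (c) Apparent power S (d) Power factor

Step 1 — Angular frequency: ω = 2π·f = 2π·9780 = 6.145e+04 rad/s.
Step 2 — Component impedances:
  R: Z = R = 68.4 Ω
  C: Z = 1/(jωC) = -j/(ω·C) = 0 - j80.96 Ω
Step 3 — Series combination: Z_total = R + C = 68.4 - j80.96 Ω = 106∠-49.8° Ω.
Step 4 — Source phasor: V = 153∠-60.0° V = 76.5 - j132.5 V.
Step 5 — Current: I = V / Z = 1.421 - j0.2554 A = 1.444∠-10.2° A.
Step 6 — Complex power: S = V·I* = 142.5 - j168.7 VA.
Step 7 — Real power: P = Re(S) = 142.5 W.
Step 8 — Reactive power: Q = Im(S) = -168.7 VAR.
Step 9 — Apparent power: |S| = 220.9 VA.
Step 10 — Power factor: PF = P/|S| = 0.6454 (leading).

(a) P = 142.5 W  (b) Q = -168.7 VAR  (c) S = 220.9 VA  (d) PF = 0.6454 (leading)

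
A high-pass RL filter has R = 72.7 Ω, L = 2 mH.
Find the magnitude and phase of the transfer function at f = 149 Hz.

Step 1 — Angular frequency: ω = 2π·149 = 936.2 rad/s.
Step 2 — Transfer function: H(jω) = jωL/(R + jωL).
Step 3 — Numerator jωL = j·1.872; denominator R + jωL = 72.7 + j1.872.
Step 4 — H = 0.0006629 + j0.02574.
Step 5 — Magnitude: |H| = 0.02575 (-31.8 dB); phase: φ = 88.5°.

|H| = 0.02575 (-31.8 dB), φ = 88.5°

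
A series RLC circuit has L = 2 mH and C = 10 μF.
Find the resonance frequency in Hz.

Step 1 — Resonance condition Im(Z)=0 gives ω₀ = 1/√(LC).
Step 2 — ω₀ = 1/√(0.002·1e-05) = 7071 rad/s.
Step 3 — f₀ = ω₀/(2π) = 1125 Hz.

f₀ = 1125 Hz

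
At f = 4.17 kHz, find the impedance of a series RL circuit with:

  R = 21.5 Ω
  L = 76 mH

Step 1 — Angular frequency: ω = 2π·f = 2π·4170 = 2.62e+04 rad/s.
Step 2 — Component impedances:
  R: Z = R = 21.5 Ω
  L: Z = jωL = j·2.62e+04·0.076 = 0 + j1991 Ω
Step 3 — Series combination: Z_total = R + L = 21.5 + j1991 Ω = 1991∠89.4° Ω.

Z = 21.5 + j1991 Ω = 1991∠89.4° Ω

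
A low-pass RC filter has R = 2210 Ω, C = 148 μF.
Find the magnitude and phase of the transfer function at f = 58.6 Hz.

Step 1 — Angular frequency: ω = 2π·58.6 = 368.2 rad/s.
Step 2 — Transfer function: H(jω) = 1/(1 + jωRC).
Step 3 — Denominator: 1 + jωRC = 1 + j·368.2·2210·0.000148 = 1 + j120.4.
Step 4 — H = 6.895e-05 - j0.008303.
Step 5 — Magnitude: |H| = 0.008303 (-41.6 dB); phase: φ = -89.5°.

|H| = 0.008303 (-41.6 dB), φ = -89.5°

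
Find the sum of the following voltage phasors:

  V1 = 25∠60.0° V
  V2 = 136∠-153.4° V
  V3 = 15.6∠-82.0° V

Step 1 — Convert each phasor to rectangular form:
  V1 = 25·(cos(60.0°) + j·sin(60.0°)) = 12.5 + j21.65 V
  V2 = 136·(cos(-153.4°) + j·sin(-153.4°)) = -121.6 - j60.9 V
  V3 = 15.6·(cos(-82.0°) + j·sin(-82.0°)) = 2.171 - j15.45 V
Step 2 — Sum components: V_total = -106.9 - j54.69 V.
Step 3 — Convert to polar: |V_total| = 120.1 V, ∠V_total = -152.9°.

V_total = 120.1∠-152.9° V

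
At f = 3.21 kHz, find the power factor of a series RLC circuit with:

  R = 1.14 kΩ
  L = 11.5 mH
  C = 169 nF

Step 1 — Angular frequency: ω = 2π·f = 2π·3210 = 2.017e+04 rad/s.
Step 2 — Component impedances:
  R: Z = R = 1140 Ω
  L: Z = jωL = j·2.017e+04·0.0115 = 0 + j231.9 Ω
  C: Z = 1/(jωC) = -j/(ω·C) = 0 - j293.4 Ω
Step 3 — Series combination: Z_total = R + L + C = 1140 - j61.43 Ω = 1142∠-3.1° Ω.
Step 4 — Power factor: PF = cos(φ) = Re(Z)/|Z| = 1140/1141.65 = 0.9986.
Step 5 — Type: Im(Z) = -61.43 ⇒ leading (phase φ = -3.1°).

PF = 0.9986 (leading, φ = -3.1°)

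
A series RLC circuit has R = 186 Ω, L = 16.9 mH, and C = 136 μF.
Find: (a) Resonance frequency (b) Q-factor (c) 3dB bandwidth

Step 1 — Resonance: ω₀ = 1/√(LC) = 1/√(0.0169·0.000136) = 659.6 rad/s.
Step 2 — f₀ = ω₀/(2π) = 105 Hz.
Step 3 — Series Q: Q = ω₀L/R = 659.6·0.0169/186 = 0.05993.
Step 4 — Bandwidth: Δω = ω₀/Q = 1.101e+04 rad/s; BW = Δω/(2π) = 1752 Hz.

(a) f₀ = 105 Hz  (b) Q = 0.05993  (c) BW = 1752 Hz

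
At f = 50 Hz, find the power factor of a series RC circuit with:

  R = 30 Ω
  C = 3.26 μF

Step 1 — Angular frequency: ω = 2π·f = 2π·50 = 314.2 rad/s.
Step 2 — Component impedances:
  R: Z = R = 30 Ω
  C: Z = 1/(jωC) = -j/(ω·C) = 0 - j976.4 Ω
Step 3 — Series combination: Z_total = R + C = 30 - j976.4 Ω = 976.9∠-88.2° Ω.
Step 4 — Power factor: PF = cos(φ) = Re(Z)/|Z| = 30/976.9 = 0.03071.
Step 5 — Type: Im(Z) = -976.4 ⇒ leading (phase φ = -88.2°).

PF = 0.03071 (leading, φ = -88.2°)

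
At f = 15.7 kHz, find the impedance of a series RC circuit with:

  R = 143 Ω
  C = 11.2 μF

Step 1 — Angular frequency: ω = 2π·f = 2π·1.57e+04 = 9.865e+04 rad/s.
Step 2 — Component impedances:
  R: Z = R = 143 Ω
  C: Z = 1/(jωC) = -j/(ω·C) = 0 - j0.9051 Ω
Step 3 — Series combination: Z_total = R + C = 143 - j0.9051 Ω = 143∠-0.4° Ω.

Z = 143 - j0.9051 Ω = 143∠-0.4° Ω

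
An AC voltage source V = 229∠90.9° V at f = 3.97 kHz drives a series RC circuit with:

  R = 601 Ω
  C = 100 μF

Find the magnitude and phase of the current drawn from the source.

Step 1 — Angular frequency: ω = 2π·f = 2π·3970 = 2.494e+04 rad/s.
Step 2 — Component impedances:
  R: Z = R = 601 Ω
  C: Z = 1/(jωC) = -j/(ω·C) = 0 - j0.4009 Ω
Step 3 — Series combination: Z_total = R + C = 601 - j0.4009 Ω = 601∠-0.0° Ω.
Step 4 — Source phasor: V = 229∠90.9° V = -3.597 + j229 V.
Step 5 — Ohm's law: I = V / Z_total = (-3.597 + j229) / (601 - j0.4009) = -0.006239 + j0.381 A.
Step 6 — Convert to polar: |I| = 0.381 A, ∠I = 90.9°.

I = 0.381∠90.9° A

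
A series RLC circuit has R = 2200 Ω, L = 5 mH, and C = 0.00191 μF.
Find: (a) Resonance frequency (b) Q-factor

Step 1 — Resonance condition Im(Z)=0 gives ω₀ = 1/√(LC).
Step 2 — ω₀ = 1/√(0.005·1.91e-09) = 3.236e+05 rad/s.
Step 3 — f₀ = ω₀/(2π) = 5.15e+04 Hz.
Step 4 — Series Q: Q = ω₀L/R = 3.236e+05·0.005/2200 = 0.7354.

(a) f₀ = 5.15e+04 Hz  (b) Q = 0.7354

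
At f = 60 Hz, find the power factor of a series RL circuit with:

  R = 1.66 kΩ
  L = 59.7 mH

Step 1 — Angular frequency: ω = 2π·f = 2π·60 = 377 rad/s.
Step 2 — Component impedances:
  R: Z = R = 1660 Ω
  L: Z = jωL = j·377·0.0597 = 0 + j22.51 Ω
Step 3 — Series combination: Z_total = R + L = 1660 + j22.51 Ω = 1660∠0.8° Ω.
Step 4 — Power factor: PF = cos(φ) = Re(Z)/|Z| = 1660/1660.2 = 0.9999.
Step 5 — Type: Im(Z) = 22.51 ⇒ lagging (phase φ = 0.8°).

PF = 0.9999 (lagging, φ = 0.8°)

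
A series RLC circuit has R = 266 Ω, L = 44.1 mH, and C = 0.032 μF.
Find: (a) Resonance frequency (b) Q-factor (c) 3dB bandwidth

Step 1 — Resonance: ω₀ = 1/√(LC) = 1/√(0.0441·3.2e-08) = 2.662e+04 rad/s.
Step 2 — f₀ = ω₀/(2π) = 4237 Hz.
Step 3 — Series Q: Q = ω₀L/R = 2.662e+04·0.0441/266 = 4.413.
Step 4 — Bandwidth: Δω = ω₀/Q = 6032 rad/s; BW = Δω/(2π) = 960 Hz.

(a) f₀ = 4237 Hz  (b) Q = 4.413  (c) BW = 960 Hz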